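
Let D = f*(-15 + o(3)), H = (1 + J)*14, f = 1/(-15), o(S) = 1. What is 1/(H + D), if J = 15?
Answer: 15/3374 ≈ 0.0044458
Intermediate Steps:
f = -1/15 ≈ -0.066667
H = 224 (H = (1 + 15)*14 = 16*14 = 224)
D = 14/15 (D = -(-15 + 1)/15 = -1/15*(-14) = 14/15 ≈ 0.93333)
1/(H + D) = 1/(224 + 14/15) = 1/(3374/15) = 15/3374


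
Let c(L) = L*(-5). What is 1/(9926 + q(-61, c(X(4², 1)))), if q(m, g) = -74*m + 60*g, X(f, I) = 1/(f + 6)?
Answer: 11/158690 ≈ 6.9318e-5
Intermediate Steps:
X(f, I) = 1/(6 + f)
c(L) = -5*L
1/(9926 + q(-61, c(X(4², 1)))) = 1/(9926 + (-74*(-61) + 60*(-5/(6 + 4²)))) = 1/(9926 + (4514 + 60*(-5/(6 + 16)))) = 1/(9926 + (4514 + 60*(-5/22))) = 1/(9926 + (4514 - 150/11)) = 1/(9926 + 49504/11) = 1/(158690/11) = 11/158690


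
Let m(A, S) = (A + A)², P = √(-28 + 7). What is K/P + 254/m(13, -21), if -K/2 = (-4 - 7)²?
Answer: 127/338 + 242*I*√21/21 ≈ 0.37574 + 52.809*I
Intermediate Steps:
P = I*√21 (P = √(-21) = I*√21 ≈ 4.5826*I)
K = -242 (K = -2*(-4 - 7)² = -2*(-11)² = -2*121 = -242)
m(A, S) = 4*A² (m(A, S) = (2*A)² = 4*A²)
K/P + 254/m(13, -21) = -242*(-I*√21/21) + 254/((4*13²)) = -(-242)*I*√21/21 + 254/((4*169)) = 242*I*√21/21 + 254/676 = 242*I*√21/21 + 254*(1/676) = 242*I*√21/21 + 127/338 = 127/338 + 242*I*√21/21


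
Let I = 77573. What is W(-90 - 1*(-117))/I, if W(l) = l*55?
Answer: 1485/77573 ≈ 0.019143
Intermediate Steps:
W(l) = 55*l
W(-90 - 1*(-117))/I = (55*(-90 - 1*(-117)))/77573 = (55*(-90 + 117))*(1/77573) = (55*27)*(1/77573) = 1485*(1/77573) = 1485/77573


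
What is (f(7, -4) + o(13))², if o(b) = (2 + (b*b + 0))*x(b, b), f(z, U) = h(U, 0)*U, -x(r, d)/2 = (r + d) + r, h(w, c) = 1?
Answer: 178008964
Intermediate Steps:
x(r, d) = -4*r - 2*d (x(r, d) = -2*((r + d) + r) = -2*((d + r) + r) = -2*(d + 2*r) = -4*r - 2*d)
f(z, U) = U (f(z, U) = 1*U = U)
o(b) = -6*b*(2 + b²) (o(b) = (2 + (b*b + 0))*(-4*b - 2*b) = (2 + (b² + 0))*(-6*b) = (2 + b²)*(-6*b) = -6*b*(2 + b²))
(f(7, -4) + o(13))² = (-4 - 6*13*(2 + 13²))² = (-4 - 6*13*(2 + 169))² = (-4 - 6*13*171)² = (-4 - 13338)² = (-13342)² = 178008964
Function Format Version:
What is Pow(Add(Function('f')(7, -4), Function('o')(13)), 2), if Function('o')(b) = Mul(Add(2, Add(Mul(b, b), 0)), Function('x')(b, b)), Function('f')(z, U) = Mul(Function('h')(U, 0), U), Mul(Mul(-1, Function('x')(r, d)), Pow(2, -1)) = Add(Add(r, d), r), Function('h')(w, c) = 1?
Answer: 178008964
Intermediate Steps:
Function('x')(r, d) = Add(Mul(-4, r), Mul(-2, d)) (Function('x')(r, d) = Mul(-2, Add(Add(r, d), r)) = Mul(-2, Add(Add(d, r), r)) = Mul(-2, Add(d, Mul(2, r))) = Add(Mul(-4, r), Mul(-2, d)))
Function('f')(z, U) = U (Function('f')(z, U) = Mul(1, U) = U)
Function('o')(b) = Mul(-6, b, Add(2, Pow(b, 2))) (Function('o')(b) = Mul(Add(2, Add(Mul(b, b), 0)), Add(Mul(-4, b), Mul(-2, b))) = Mul(Add(2, Add(Pow(b, 2), 0)), Mul(-6, b)) = Mul(Add(2, Pow(b, 2)), Mul(-6, b)) = Mul(-6, b, Add(2, Pow(b, 2))))
Pow(Add(Function('f')(7, -4), Function('o')(13)), 2) = Pow(Add(-4, Mul(-6, 13, Add(2, Pow(13, 2)))), 2) = Pow(Add(-4, Mul(-6, 13, Add(2, 169))), 2) = Pow(Add(-4, Mul(-6, 13, 171)), 2) = Pow(Add(-4, -13338), 2) = Pow(-13342, 2) = 178008964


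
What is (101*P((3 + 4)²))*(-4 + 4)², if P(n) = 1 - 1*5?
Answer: 0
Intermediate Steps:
P(n) = -4 (P(n) = 1 - 5 = -4)
(101*P((3 + 4)²))*(-4 + 4)² = (101*(-4))*(-4 + 4)² = -404*0² = -404*0 = 0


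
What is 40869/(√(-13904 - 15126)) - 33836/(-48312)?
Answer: 769/1098 - 40869*I*√29030/29030 ≈ 0.70036 - 239.87*I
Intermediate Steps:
40869/(√(-13904 - 15126)) - 33836/(-48312) = 40869/(√(-29030)) - 33836*(-1/48312) = 40869/((I*√29030)) + 769/1098 = 40869*(-I*√29030/29030) + 769/1098 = -40869*I*√29030/29030 + 769/1098 = 769/1098 - 40869*I*√29030/29030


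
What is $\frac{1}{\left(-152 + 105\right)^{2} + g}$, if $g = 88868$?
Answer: $\frac{1}{91077} \approx 1.098 \cdot 10^{-5}$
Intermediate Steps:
$\frac{1}{\left(-152 + 105\right)^{2} + g} = \frac{1}{\left(-152 + 105\right)^{2} + 88868} = \frac{1}{\left(-47\right)^{2} + 88868} = \frac{1}{2209 + 88868} = \frac{1}{91077}$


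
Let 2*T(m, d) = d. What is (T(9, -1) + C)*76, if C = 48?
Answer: 3610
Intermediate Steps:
T(m, d) = d/2
(T(9, -1) + C)*76 = ((1/2)*(-1) + 48)*76 = (-1/2 + 48)*76 = (95/2)*76 = 3610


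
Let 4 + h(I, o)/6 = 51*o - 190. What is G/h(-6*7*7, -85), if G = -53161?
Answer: 53161/27174 ≈ 1.9563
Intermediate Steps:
h(I, o) = -1164 + 306*o (h(I, o) = -24 + 6*(51*o - 190) = -24 + 6*(-190 + 51*o) = -24 + (-1140 + 306*o) = -1164 + 306*o)
G/h(-6*7*7, -85) = -53161/(-1164 + 306*(-85)) = -53161/(-1164 - 26010) = -53161/(-27174) = -53161*(-1/27174) = 53161/27174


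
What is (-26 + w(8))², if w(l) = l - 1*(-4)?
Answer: 196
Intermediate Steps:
w(l) = 4 + l (w(l) = l + 4 = 4 + l)
(-26 + w(8))² = (-26 + (4 + 8))² = (-26 + 12)² = (-14)² = 196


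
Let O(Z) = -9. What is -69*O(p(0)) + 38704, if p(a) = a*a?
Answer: 39325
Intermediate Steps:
p(a) = a²
-69*O(p(0)) + 38704 = -69*(-9) + 38704 = 621 + 38704 = 39325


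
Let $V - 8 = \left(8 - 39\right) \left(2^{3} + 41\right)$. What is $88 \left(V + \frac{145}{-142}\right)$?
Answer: $- \frac{9447108}{71} \approx -1.3306 \cdot 10^{5}$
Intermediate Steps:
$V = -1511$ ($V = 8 + \left(8 - 39\right) \left(2^{3} + 41\right) = 8 - 31 \left(8 + 41\right) = 8 - 1519 = -1511$)
$88 \left(V + \frac{145}{-142}\right) = 88 \left(-1511 + \frac{145}{-142}\right) = 88 \left(-1511 + 145 \left(- \frac{1}{142}\right)\right) = 88 \left(-1511 - \frac{145}{142}\right) = 88 \left(- \frac{214707}{142}\right) = - \frac{9447108}{71}$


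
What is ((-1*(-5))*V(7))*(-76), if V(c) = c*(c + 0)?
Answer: -18620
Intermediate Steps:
V(c) = c² (V(c) = c*c = c²)
((-1*(-5))*V(7))*(-76) = (-1*(-5)*7²)*(-76) = (5*49)*(-76) = 245*(-76) = -18620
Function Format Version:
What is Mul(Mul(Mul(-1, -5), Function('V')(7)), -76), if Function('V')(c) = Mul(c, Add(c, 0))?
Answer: -18620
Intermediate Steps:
Function('V')(c) = Pow(c, 2) (Function('V')(c) = Mul(c, c) = Pow(c, 2))
Mul(Mul(Mul(-1, -5), Function('V')(7)), -76) = Mul(Mul(Mul(-1, -5), Pow(7, 2)), -76) = Mul(Mul(5, 49), -76) = Mul(245, -76) = -18620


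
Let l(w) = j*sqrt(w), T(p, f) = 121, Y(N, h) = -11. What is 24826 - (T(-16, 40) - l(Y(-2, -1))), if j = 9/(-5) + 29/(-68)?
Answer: 24705 - 757*I*sqrt(11)/340 ≈ 24705.0 - 7.3844*I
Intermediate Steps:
j = -757/340 (j = 9*(-1/5) + 29*(-1/68) = -9/5 - 29/68 = -757/340 ≈ -2.2265)
l(w) = -757*sqrt(w)/340
24826 - (T(-16, 40) - l(Y(-2, -1))) = 24826 - (121 - (-757)*sqrt(-11)/340) = 24826 - (121 - (-757)*I*sqrt(11)/340) = 24826 - (121 + 757*I*sqrt(11)/340) = 24826 + (-121 - 757*I*sqrt(11)/340) = 24705 - 757*I*sqrt(11)/340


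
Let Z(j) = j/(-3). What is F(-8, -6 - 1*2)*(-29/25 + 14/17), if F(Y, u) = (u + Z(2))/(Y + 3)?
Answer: -3718/6375 ≈ -0.58322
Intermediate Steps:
Z(j) = -j/3 (Z(j) = j*(-1/3) = -j/3)
F(Y, u) = (-2/3 + u)/(3 + Y) (F(Y, u) = (u - 1/3*2)/(Y + 3) = (u - 2/3)/(3 + Y) = (-2/3 + u)/(3 + Y))
F(-8, -6 - 1*2)*(-29/25 + 14/17) = ((-2/3 + (-6 - 1*2))/(3 - 8))*(-29/25 + 14/17) = ((-2/3 + (-6 - 2))/(-5))*(-29*1/25 + 14*(1/17)) = (-(-2/3 - 8)/5)*(-29/25 + 14/17) = -1/5*(-26/3)*(-143/425) = (26/15)*(-143/425) = -3718/6375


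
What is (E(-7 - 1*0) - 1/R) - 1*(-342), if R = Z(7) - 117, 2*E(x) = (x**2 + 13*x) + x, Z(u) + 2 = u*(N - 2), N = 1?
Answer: 20003/63 ≈ 317.51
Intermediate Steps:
Z(u) = -2 - u (Z(u) = -2 + u*(1 - 2) = -2 + u*(-1) = -2 - u)
E(x) = x**2/2 + 7*x (E(x) = ((x**2 + 13*x) + x)/2 = (x**2 + 14*x)/2 = x**2/2 + 7*x)
R = -126 (R = (-2 - 1*7) - 117 = (-2 - 7) - 117 = -9 - 117 = -126)
(E(-7 - 1*0) - 1/R) - 1*(-342) = ((-7 - 1*0)*(14 + (-7 - 1*0))/2 - 1/(-126)) - 1*(-342) = ((-7 + 0)*(14 + (-7 + 0))/2 - 1*(-1/126)) + 342 = ((1/2)*(-7)*(14 - 7) + 1/126) + 342 = ((1/2)*(-7)*7 + 1/126) + 342 = (-49/2 + 1/126) + 342 = -1543/63 + 342 = 20003/63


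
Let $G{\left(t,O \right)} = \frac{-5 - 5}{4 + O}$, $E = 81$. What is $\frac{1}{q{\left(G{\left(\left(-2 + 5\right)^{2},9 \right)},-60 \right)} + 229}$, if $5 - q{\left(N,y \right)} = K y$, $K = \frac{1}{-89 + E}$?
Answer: $\frac{2}{453} \approx 0.004415$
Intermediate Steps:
$K = - \frac{1}{8}$ ($K = \frac{1}{-89 + 81} = \frac{1}{-8} = - \frac{1}{8} \approx -0.125$)
$G{\left(t,O \right)} = - \frac{10}{4 + O}$
$q{\left(N,y \right)} = 5 + \frac{y}{8}$ ($q{\left(N,y \right)} = 5 - - \frac{y}{8} = 5 + \frac{y}{8}$)
$\frac{1}{q{\left(G{\left(\left(-2 + 5\right)^{2},9 \right)},-60 \right)} + 229} = \frac{1}{\left(5 + \frac{1}{8} \left(-60\right)\right) + 229} = \frac{1}{\left(5 - \frac{15}{2}\right) + 229} = \frac{1}{- \frac{5}{2} + 229} = \frac{1}{\frac{453}{2}} = \frac{2}{453}$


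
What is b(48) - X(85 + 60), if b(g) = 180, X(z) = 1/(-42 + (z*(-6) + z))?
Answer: 138061/767 ≈ 180.00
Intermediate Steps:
X(z) = 1/(-42 - 5*z) (X(z) = 1/(-42 + (-6*z + z)) = 1/(-42 - 5*z))
b(48) - X(85 + 60) = 180 - (-1)/(42 + 5*(85 + 60)) = 180 - (-1)/(42 + 5*145) = 180 - (-1)/(42 + 725) = 180 - (-1)/767 = 180 - 1*(-1/767) = 180 + 1/767 = 138061/767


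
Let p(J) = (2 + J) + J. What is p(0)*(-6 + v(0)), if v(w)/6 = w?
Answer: -12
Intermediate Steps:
p(J) = 2 + 2*J
v(w) = 6*w
p(0)*(-6 + v(0)) = (2 + 2*0)*(-6 + 6*0) = (2 + 0)*(-6 + 0) = 2*(-6) = -12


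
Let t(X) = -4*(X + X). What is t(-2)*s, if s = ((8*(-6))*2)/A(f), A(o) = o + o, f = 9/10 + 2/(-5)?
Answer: -1536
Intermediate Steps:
t(X) = -8*X
f = 1/2 (f = 9*(1/10) + 2*(-1/5) = 9/10 - 2/5 = 1/2 ≈ 0.50000)
A(o) = 2*o
s = -96 (s = ((8*(-6))*2)/((2*(1/2))) = -48*2/1 = -96*1 = -96)
t(-2)*s = -8*(-2)*(-96) = 16*(-96) = -1536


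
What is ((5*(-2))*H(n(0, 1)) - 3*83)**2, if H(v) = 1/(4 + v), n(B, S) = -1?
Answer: 573049/9 ≈ 63672.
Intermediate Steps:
((5*(-2))*H(n(0, 1)) - 3*83)**2 = ((5*(-2))/(4 - 1) - 3*83)**2 = (-10/3 - 249)**2 = (-757/3)**2 = 573049/9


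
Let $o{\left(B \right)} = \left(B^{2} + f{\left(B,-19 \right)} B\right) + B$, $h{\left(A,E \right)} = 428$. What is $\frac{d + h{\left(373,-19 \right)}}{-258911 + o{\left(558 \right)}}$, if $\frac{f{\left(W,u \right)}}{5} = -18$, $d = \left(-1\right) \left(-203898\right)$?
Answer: $\frac{204326}{2791} \approx 73.209$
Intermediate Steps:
$d = 203898$
$f{\left(W,u \right)} = -90$ ($f{\left(W,u \right)} = 5 \left(-18\right) = -90$)
$o{\left(B \right)} = B^{2} - 89 B$ ($o{\left(B \right)} = \left(B^{2} - 90 B\right) + B = B^{2} - 89 B$)
$\frac{d + h{\left(373,-19 \right)}}{-258911 + o{\left(558 \right)}} = \frac{203898 + 428}{-258911 + 558 \left(-89 + 558\right)} = \frac{204326}{-258911 + 558 \cdot 469} = \frac{204326}{-258911 + 261702} = \frac{204326}{2791}$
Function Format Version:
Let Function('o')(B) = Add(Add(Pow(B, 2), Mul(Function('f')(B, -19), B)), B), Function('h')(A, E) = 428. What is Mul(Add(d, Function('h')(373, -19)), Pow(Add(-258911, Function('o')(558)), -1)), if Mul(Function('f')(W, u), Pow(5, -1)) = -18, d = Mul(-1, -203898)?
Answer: Rational(204326, 2791) ≈ 73.209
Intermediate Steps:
d = 203898
Function('f')(W, u) = -90 (Function('f')(W, u) = Mul(5, -18) = -90)
Function('o')(B) = Add(Pow(B, 2), Mul(-89, B)) (Function('o')(B) = Add(Add(Pow(B, 2), Mul(-90, B)), B) = Add(Pow(B, 2), Mul(-89, B)))
Mul(Add(d, Function('h')(373, -19)), Pow(Add(-258911, Function('o')(558)), -1)) = Mul(Add(203898, 428), Pow(Add(-258911, Mul(558, Add(-89, 558))), -1)) = Mul(204326, Pow(Add(-258911, Mul(558, 469)), -1)) = Mul(204326, Pow(Add(-258911, 261702), -1)) = Mul(204326, Pow(2791, -1)) = Mul(204326, Rational(1, 2791)) = Rational(204326, 2791)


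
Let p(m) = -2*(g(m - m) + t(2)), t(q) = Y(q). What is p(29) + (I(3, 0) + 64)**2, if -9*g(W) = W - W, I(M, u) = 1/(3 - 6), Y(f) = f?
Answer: 36445/9 ≈ 4049.4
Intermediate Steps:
I(M, u) = -1/3 (I(M, u) = 1/(-3) = -1/3)
t(q) = q
g(W) = 0 (g(W) = -(W - W)/9 = -1/9*0 = 0)
p(m) = -4 (p(m) = -2*(0 + 2) = -2*2 = -4)
p(29) + (I(3, 0) + 64)**2 = -4 + (-1/3 + 64)**2 = -4 + (191/3)**2 = -4 + 36481/9 = 36445/9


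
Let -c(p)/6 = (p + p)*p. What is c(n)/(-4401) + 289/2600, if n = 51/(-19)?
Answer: 20011227/152991800 ≈ 0.13080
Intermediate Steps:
n = -51/19 (n = 51*(-1/19) = -51/19 ≈ -2.6842)
c(p) = -12*p² (c(p) = -6*(p + p)*p = -6*2*p*p = -12*p²)
c(n)/(-4401) + 289/2600 = -12*(-51/19)²/(-4401) + 289/2600 = -12*2601/361*(-1/4401) + 289*(1/2600) = -31212/361*(-1/4401) + 289/2600 = 1156/58843 + 289/2600 = 20011227/152991800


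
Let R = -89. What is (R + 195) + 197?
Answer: 303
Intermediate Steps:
(R + 195) + 197 = (-89 + 195) + 197 = 106 + 197 = 303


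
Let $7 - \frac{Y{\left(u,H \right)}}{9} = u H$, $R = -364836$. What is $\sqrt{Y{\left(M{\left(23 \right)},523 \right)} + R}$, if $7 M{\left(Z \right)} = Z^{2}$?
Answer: $\frac{i \sqrt{35303898}}{7} \approx 848.82 i$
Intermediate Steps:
$M{\left(Z \right)} = \frac{Z^{2}}{7}$
$Y{\left(u,H \right)} = 63 - 9 H u$ ($Y{\left(u,H \right)} = 63 - 9 u H = 63 - 9 H u$)
$\sqrt{Y{\left(M{\left(23 \right)},523 \right)} + R} = \sqrt{\left(63 - 4707 \frac{23^{2}}{7}\right) - 364836} = \sqrt{\left(63 - 4707 \cdot \frac{1}{7} \cdot 529\right) - 364836} = \sqrt{\left(63 - 4707 \cdot \frac{529}{7}\right) - 364836} = \sqrt{\left(63 - \frac{2490003}{7}\right) - 364836} = \sqrt{- \frac{2489562}{7} - 364836} = \sqrt{- \frac{5043414}{7}} = \frac{i \sqrt{35303898}}{7}$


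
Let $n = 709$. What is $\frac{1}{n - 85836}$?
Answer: $- \frac{1}{85127} \approx -1.1747 \cdot 10^{-5}$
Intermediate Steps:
$\frac{1}{n - 85836} = \frac{1}{709 - 85836} = \frac{1}{-85127} = - \frac{1}{85127}$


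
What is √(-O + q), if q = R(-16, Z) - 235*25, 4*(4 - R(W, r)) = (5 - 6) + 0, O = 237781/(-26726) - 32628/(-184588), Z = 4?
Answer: I*√8916674099457144294393/1233324722 ≈ 76.564*I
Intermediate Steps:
O = -10754875825/1233324722 (O = 237781*(-1/26726) - 32628*(-1/184588) = -237781/26726 + 8157/46147 = -10754875825/1233324722 ≈ -8.7202)
R(W, r) = 17/4 (R(W, r) = 4 - ((5 - 6) + 0)/4 = 4 - (-1 + 0)/4 = 4 - ¼*(-1) = 4 + ¼ = 17/4)
q = -23483/4 (q = 17/4 - 235*25 = 17/4 - 5875 = -23483/4 ≈ -5870.8)
√(-O + q) = √(-1*(-10754875825/1233324722) - 23483/4) = √(10754875825/1233324722 - 23483/4) = √(-14459572471713/2466649444) = I*√8916674099457144294393/1233324722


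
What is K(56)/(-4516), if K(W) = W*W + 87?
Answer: -3223/4516 ≈ -0.71369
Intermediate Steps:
K(W) = 87 + W**2 (K(W) = W**2 + 87 = 87 + W**2)
K(56)/(-4516) = (87 + 56**2)/(-4516) = (87 + 3136)*(-1/4516) = 3223*(-1/4516) = -3223/4516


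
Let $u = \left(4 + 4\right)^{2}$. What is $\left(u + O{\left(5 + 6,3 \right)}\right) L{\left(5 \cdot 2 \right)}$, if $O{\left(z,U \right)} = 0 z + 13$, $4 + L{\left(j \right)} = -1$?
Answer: $-385$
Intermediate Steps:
$u = 64$ ($u = 8^{2} = 64$)
$L{\left(j \right)} = -5$ ($L{\left(j \right)} = -4 - 1 = -5$)
$O{\left(z,U \right)} = 13$ ($O{\left(z,U \right)} = 0 + 13 = 13$)
$\left(u + O{\left(5 + 6,3 \right)}\right) L{\left(5 \cdot 2 \right)} = \left(64 + 13\right) \left(-5\right) = 77 \left(-5\right) = -385$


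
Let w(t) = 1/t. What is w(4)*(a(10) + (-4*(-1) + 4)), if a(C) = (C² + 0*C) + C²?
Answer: 52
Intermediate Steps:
a(C) = 2*C² (a(C) = (C² + 0) + C² = C² + C² = 2*C²)
w(4)*(a(10) + (-4*(-1) + 4)) = (2*10² + (-4*(-1) + 4))/4 = (2*100 + (4 + 4))/4 = (200 + 8)/4 = (¼)*208 = 52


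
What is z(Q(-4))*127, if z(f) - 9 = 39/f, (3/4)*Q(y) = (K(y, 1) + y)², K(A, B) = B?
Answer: 6223/4 ≈ 1555.8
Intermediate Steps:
Q(y) = 4*(1 + y)²/3
z(f) = 9 + 39/f
z(Q(-4))*127 = (9 + 39/((4*(1 - 4)²/3)))*127 = (9 + 39/(((4/3)*(-3)²)))*127 = (9 + 39/(((4/3)*9)))*127 = (9 + 39/12)*127 = (9 + 39*(1/12))*127 = (9 + 13/4)*127 = (49/4)*127 = 6223/4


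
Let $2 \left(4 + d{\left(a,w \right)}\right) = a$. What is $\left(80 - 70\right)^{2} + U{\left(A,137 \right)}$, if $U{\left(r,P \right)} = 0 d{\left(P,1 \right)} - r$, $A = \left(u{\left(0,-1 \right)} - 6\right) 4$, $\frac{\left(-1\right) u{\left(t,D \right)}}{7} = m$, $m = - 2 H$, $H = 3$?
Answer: $-44$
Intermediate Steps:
$m = -6$ ($m = \left(-2\right) 3 = -6$)
$d{\left(a,w \right)} = -4 + \frac{a}{2}$
$u{\left(t,D \right)} = 42$ ($u{\left(t,D \right)} = \left(-7\right) \left(-6\right) = 42$)
$A = 144$ ($A = \left(42 - 6\right) 4 = 36 \cdot 4 = 144$)
$U{\left(r,P \right)} = - r$ ($U{\left(r,P \right)} = 0 \left(-4 + \frac{P}{2}\right) - r = 0 - r = - r$)
$\left(80 - 70\right)^{2} + U{\left(A,137 \right)} = \left(80 - 70\right)^{2} - 144 = 10^{2} - 144 = 100 - 144 = -44$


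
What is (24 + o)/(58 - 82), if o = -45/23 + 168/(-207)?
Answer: -1465/1656 ≈ -0.88466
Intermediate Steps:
o = -191/69 (o = -45*1/23 + 168*(-1/207) = -45/23 - 56/69 = -191/69 ≈ -2.7681)
(24 + o)/(58 - 82) = (24 - 191/69)/(58 - 82) = (1465/69)/(-24) = -1/24*1465/69 = -1465/1656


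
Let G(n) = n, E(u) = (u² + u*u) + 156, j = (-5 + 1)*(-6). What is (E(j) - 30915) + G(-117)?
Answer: -29724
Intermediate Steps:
j = 24 (j = -4*(-6) = 24)
E(u) = 156 + 2*u² (E(u) = (u² + u²) + 156 = 2*u² + 156 = 156 + 2*u²)
(E(j) - 30915) + G(-117) = ((156 + 2*24²) - 30915) - 117 = ((156 + 2*576) - 30915) - 117 = ((156 + 1152) - 30915) - 117 = (1308 - 30915) - 117 = -29607 - 117 = -29724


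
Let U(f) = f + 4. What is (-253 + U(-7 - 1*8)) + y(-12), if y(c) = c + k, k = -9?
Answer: -285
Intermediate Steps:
U(f) = 4 + f
y(c) = -9 + c (y(c) = c - 9 = -9 + c)
(-253 + U(-7 - 1*8)) + y(-12) = (-253 + (4 + (-7 - 1*8))) + (-9 - 12) = (-253 + (4 + (-7 - 8))) - 21 = (-253 + (4 - 15)) - 21 = (-253 - 11) - 21 = -264 - 21 = -285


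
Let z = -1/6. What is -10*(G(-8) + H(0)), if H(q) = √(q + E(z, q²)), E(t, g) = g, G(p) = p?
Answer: 80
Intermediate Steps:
z = -⅙ (z = -1*⅙ = -⅙ ≈ -0.16667)
H(q) = √(q + q²)
-10*(G(-8) + H(0)) = -10*(-8 + √(0*(1 + 0))) = -10*(-8 + √(0*1)) = -10*(-8 + √0) = -10*(-8 + 0) = -10*(-8) = 80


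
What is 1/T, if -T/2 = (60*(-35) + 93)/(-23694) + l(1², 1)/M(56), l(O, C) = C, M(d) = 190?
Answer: -375155/67504 ≈ -5.5575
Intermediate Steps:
T = -67504/375155 (T = -2*((60*(-35) + 93)/(-23694) + 1/190) = -2*((-2100 + 93)*(-1/23694) + 1*(1/190)) = -2*(-2007*(-1/23694) + 1/190) = -2*(669/7898 + 1/190) = -2*33752/375155 = -67504/375155 ≈ -0.17994)
1/T = 1/(-67504/375155) = -375155/67504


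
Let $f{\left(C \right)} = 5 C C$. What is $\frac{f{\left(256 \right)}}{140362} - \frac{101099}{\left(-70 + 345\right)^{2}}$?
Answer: $\frac{5295171081}{5307438125} \approx 0.99769$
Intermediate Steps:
$f{\left(C \right)} = 5 C^{2}$
$\frac{f{\left(256 \right)}}{140362} - \frac{101099}{\left(-70 + 345\right)^{2}} = \frac{5 \cdot 256^{2}}{140362} - \frac{101099}{\left(-70 + 345\right)^{2}} = 5 \cdot 65536 \cdot \frac{1}{140362} - \frac{101099}{275^{2}} = 327680 \cdot \frac{1}{140362} - \frac{101099}{75625} = \frac{163840}{70181} - \frac{101099}{75625} = \frac{5295171081}{5307438125}$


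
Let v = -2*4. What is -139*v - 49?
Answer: 1063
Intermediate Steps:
v = -8
-139*v - 49 = -139*(-8) - 49 = 1112 - 49 = 1063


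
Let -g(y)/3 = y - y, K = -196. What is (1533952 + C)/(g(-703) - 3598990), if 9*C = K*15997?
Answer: -5335078/16195455 ≈ -0.32942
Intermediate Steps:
C = -3135412/9 (C = (-196*15997)/9 = (⅑)*(-3135412) = -3135412/9 ≈ -3.4838e+5)
g(y) = 0 (g(y) = -3*(y - y) = -3*0 = 0)
(1533952 + C)/(g(-703) - 3598990) = (1533952 - 3135412/9)/(0 - 3598990) = (10670156/9)/(-3598990) = (10670156/9)*(-1/3598990) = -5335078/16195455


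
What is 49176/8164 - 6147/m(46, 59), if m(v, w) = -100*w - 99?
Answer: 86297733/12243959 ≈ 7.0482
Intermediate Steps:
m(v, w) = -99 - 100*w
49176/8164 - 6147/m(46, 59) = 49176/8164 - 6147/(-99 - 100*59) = 49176*(1/8164) - 6147/(-99 - 5900) = 12294/2041 - 6147/(-5999) = 12294/2041 - 6147*(-1/5999) = 12294/2041 + 6147/5999 = 86297733/12243959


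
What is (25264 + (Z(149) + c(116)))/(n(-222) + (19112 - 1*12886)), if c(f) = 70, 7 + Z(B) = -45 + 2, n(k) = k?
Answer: 6321/1501 ≈ 4.2112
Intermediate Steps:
Z(B) = -50 (Z(B) = -7 + (-45 + 2) = -7 - 43 = -50)
(25264 + (Z(149) + c(116)))/(n(-222) + (19112 - 1*12886)) = (25264 + (-50 + 70))/(-222 + (19112 - 1*12886)) = (25264 + 20)/(-222 + (19112 - 12886)) = 25284/(-222 + 6226) = 25284/6004 = 25284*(1/6004) = 6321/1501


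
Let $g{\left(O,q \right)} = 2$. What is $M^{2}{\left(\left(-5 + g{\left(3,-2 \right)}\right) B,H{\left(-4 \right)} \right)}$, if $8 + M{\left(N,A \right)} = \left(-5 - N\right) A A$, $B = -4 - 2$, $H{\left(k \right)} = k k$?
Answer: $34762816$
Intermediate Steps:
$H{\left(k \right)} = k^{2}$
$B = -6$
$M{\left(N,A \right)} = -8 + A^{2} \left(-5 - N\right)$ ($M{\left(N,A \right)} = -8 + \left(-5 - N\right) A A = -8 + A \left(-5 - N\right) A = -8 + A^{2} \left(-5 - N\right)$)
$M^{2}{\left(\left(-5 + g{\left(3,-2 \right)}\right) B,H{\left(-4 \right)} \right)} = \left(-8 - 5 \left(\left(-4\right)^{2}\right)^{2} - \left(-5 + 2\right) \left(-6\right) \left(\left(-4\right)^{2}\right)^{2}\right)^{2} = \left(-8 - 5 \cdot 16^{2} - \left(-3\right) \left(-6\right) 16^{2}\right)^{2} = \left(-8 - 1280 - 18 \cdot 256\right)^{2} = \left(-8 - 1280 - 4608\right)^{2} = \left(-5896\right)^{2} = 34762816$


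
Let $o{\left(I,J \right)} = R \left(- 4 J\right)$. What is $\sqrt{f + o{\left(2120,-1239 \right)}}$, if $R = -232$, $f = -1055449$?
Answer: $i \sqrt{2205241} \approx 1485.0 i$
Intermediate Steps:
$o{\left(I,J \right)} = 928 J$ ($o{\left(I,J \right)} = - 232 \left(- 4 J\right) = 928 J$)
$\sqrt{f + o{\left(2120,-1239 \right)}} = \sqrt{-1055449 + 928 \left(-1239\right)} = \sqrt{-1055449 - 1149792} = \sqrt{-2205241} = i \sqrt{2205241}$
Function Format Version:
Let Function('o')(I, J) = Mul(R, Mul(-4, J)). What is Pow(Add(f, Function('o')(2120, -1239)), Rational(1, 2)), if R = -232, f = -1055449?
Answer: Mul(I, Pow(2205241, Rational(1, 2))) ≈ Mul(1485.0, I)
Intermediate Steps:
Function('o')(I, J) = Mul(928, J) (Function('o')(I, J) = Mul(-232, Mul(-4, J)) = Mul(928, J))
Pow(Add(f, Function('o')(2120, -1239)), Rational(1, 2)) = Pow(Add(-1055449, Mul(928, -1239)), Rational(1, 2)) = Pow(Add(-1055449, -1149792), Rational(1, 2)) = Pow(-2205241, Rational(1, 2)) = Mul(I, Pow(2205241, Rational(1, 2)))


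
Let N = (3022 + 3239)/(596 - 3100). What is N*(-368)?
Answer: 288006/313 ≈ 920.15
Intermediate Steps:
N = -6261/2504 (N = 6261/(-2504) = 6261*(-1/2504) = -6261/2504 ≈ -2.5004)
N*(-368) = -6261/2504*(-368) = 288006/313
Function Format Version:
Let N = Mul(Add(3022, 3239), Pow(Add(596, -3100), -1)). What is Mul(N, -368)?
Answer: Rational(288006, 313) ≈ 920.15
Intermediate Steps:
N = Rational(-6261, 2504) (N = Mul(6261, Pow(-2504, -1)) = Mul(6261, Rational(-1, 2504)) = Rational(-6261, 2504) ≈ -2.5004)
Mul(N, -368) = Mul(Rational(-6261, 2504), -368) = Rational(288006, 313)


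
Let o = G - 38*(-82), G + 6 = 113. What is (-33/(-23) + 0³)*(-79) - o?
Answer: -76736/23 ≈ -3336.3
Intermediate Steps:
G = 107 (G = -6 + 113 = 107)
o = 3223 (o = 107 - 38*(-82) = 107 + 3116 = 3223)
(-33/(-23) + 0³)*(-79) - o = (-33/(-23) + 0³)*(-79) - 1*3223 = (-33*(-1/23) + 0)*(-79) - 3223 = (33/23 + 0)*(-79) - 3223 = (33/23)*(-79) - 3223 = -2607/23 - 3223 = -76736/23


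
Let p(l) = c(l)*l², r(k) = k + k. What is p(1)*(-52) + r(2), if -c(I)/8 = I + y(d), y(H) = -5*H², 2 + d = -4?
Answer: -74460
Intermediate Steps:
d = -6 (d = -2 - 4 = -6)
r(k) = 2*k
c(I) = 1440 - 8*I (c(I) = -8*(I - 5*(-6)²) = -8*(I - 5*36) = -8*(I - 180) = -8*(-180 + I) = 1440 - 8*I)
p(l) = l²*(1440 - 8*l) (p(l) = (1440 - 8*l)*l² = l²*(1440 - 8*l))
p(1)*(-52) + r(2) = (8*1²*(180 - 1*1))*(-52) + 2*2 = (8*1*(180 - 1))*(-52) + 4 = (8*1*179)*(-52) + 4 = 1432*(-52) + 4 = -74464 + 4 = -74460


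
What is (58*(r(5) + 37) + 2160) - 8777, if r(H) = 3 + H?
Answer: -4007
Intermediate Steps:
(58*(r(5) + 37) + 2160) - 8777 = (58*((3 + 5) + 37) + 2160) - 8777 = (58*(8 + 37) + 2160) - 8777 = (58*45 + 2160) - 8777 = (2610 + 2160) - 8777 = 4770 - 8777 = -4007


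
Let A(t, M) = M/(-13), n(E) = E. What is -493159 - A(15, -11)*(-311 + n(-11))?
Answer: -6407525/13 ≈ -4.9289e+5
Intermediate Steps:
A(t, M) = -M/13 (A(t, M) = M*(-1/13) = -M/13)
-493159 - A(15, -11)*(-311 + n(-11)) = -493159 - (-1/13*(-11))*(-311 - 11) = -493159 - 11*(-322)/13 = -493159 - 1*(-3542/13) = -493159 + 3542/13 = -6407525/13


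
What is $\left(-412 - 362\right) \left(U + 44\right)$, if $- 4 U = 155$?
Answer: $- \frac{8127}{2} \approx -4063.5$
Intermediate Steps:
$U = - \frac{155}{4}$ ($U = \left(- \frac{1}{4}\right) 155 = - \frac{155}{4} \approx -38.75$)
$\left(-412 - 362\right) \left(U + 44\right) = \left(-412 - 362\right) \left(- \frac{155}{4} + 44\right) = \left(-774\right) \frac{21}{4} = - \frac{8127}{2}$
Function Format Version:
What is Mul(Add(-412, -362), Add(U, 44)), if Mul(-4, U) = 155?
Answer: Rational(-8127, 2) ≈ -4063.5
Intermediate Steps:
U = Rational(-155, 4) (U = Mul(Rational(-1, 4), 155) = Rational(-155, 4) ≈ -38.750)
Mul(Add(-412, -362), Add(U, 44)) = Mul(Add(-412, -362), Add(Rational(-155, 4), 44)) = Mul(-774, Rational(21, 4)) = Rational(-8127, 2)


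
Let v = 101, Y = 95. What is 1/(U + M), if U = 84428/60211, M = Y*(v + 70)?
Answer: 60211/978212123 ≈ 6.1552e-5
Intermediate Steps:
M = 16245 (M = 95*(101 + 70) = 95*171 = 16245)
U = 84428/60211 (U = 84428*(1/60211) = 84428/60211 ≈ 1.4022)
1/(U + M) = 1/(84428/60211 + 16245) = 1/(978212123/60211) = 60211/978212123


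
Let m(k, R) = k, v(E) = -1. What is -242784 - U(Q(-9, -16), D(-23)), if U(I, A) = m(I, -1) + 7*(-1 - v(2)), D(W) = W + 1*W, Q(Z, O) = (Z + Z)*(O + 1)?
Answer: -243054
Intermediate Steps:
Q(Z, O) = 2*Z*(1 + O) (Q(Z, O) = (2*Z)*(1 + O) = 2*Z*(1 + O))
D(W) = 2*W (D(W) = W + W = 2*W)
U(I, A) = I (U(I, A) = I + 7*(-1 - 1*(-1)) = I + 7*(-1 + 1) = I + 7*0 = I + 0 = I)
-242784 - U(Q(-9, -16), D(-23)) = -242784 - 2*(-9)*(1 - 16) = -242784 - 2*(-9)*(-15) = -242784 - 1*270 = -242784 - 270 = -243054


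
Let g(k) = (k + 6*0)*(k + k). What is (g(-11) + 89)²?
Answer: 109561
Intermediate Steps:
g(k) = 2*k² (g(k) = (k + 0)*(2*k) = k*(2*k) = 2*k²)
(g(-11) + 89)² = (2*(-11)² + 89)² = (2*121 + 89)² = (242 + 89)² = 331² = 109561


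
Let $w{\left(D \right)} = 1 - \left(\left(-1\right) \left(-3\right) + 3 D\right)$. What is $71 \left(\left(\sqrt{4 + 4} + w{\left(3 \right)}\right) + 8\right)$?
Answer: $-213 + 142 \sqrt{2} \approx -12.182$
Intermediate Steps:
$w{\left(D \right)} = -2 - 3 D$ ($w{\left(D \right)} = 1 - \left(3 + 3 D\right) = -2 - 3 D$)
$71 \left(\left(\sqrt{4 + 4} + w{\left(3 \right)}\right) + 8\right) = 71 \left(\left(\sqrt{4 + 4} - 11\right) + 8\right) = 71 \left(\left(\sqrt{8} - 11\right) + 8\right) = 71 \left(\left(2 \sqrt{2} - 11\right) + 8\right) = 71 \left(\left(-11 + 2 \sqrt{2}\right) + 8\right) = 71 \left(-3 + 2 \sqrt{2}\right) = -213 + 142 \sqrt{2}$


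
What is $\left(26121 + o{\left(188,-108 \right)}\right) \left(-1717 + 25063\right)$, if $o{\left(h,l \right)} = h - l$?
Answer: $616731282$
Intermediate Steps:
$\left(26121 + o{\left(188,-108 \right)}\right) \left(-1717 + 25063\right) = \left(26121 + \left(188 - -108\right)\right) \left(-1717 + 25063\right) = \left(26121 + \left(188 + 108\right)\right) 23346 = \left(26121 + 296\right) 23346 = 26417 \cdot 23346 = 616731282$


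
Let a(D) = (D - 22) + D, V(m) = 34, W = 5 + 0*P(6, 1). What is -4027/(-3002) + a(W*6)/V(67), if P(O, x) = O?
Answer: 125497/51034 ≈ 2.4591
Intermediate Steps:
W = 5 (W = 5 + 0*6 = 5 + 0 = 5)
a(D) = -22 + 2*D (a(D) = (-22 + D) + D = -22 + 2*D)
-4027/(-3002) + a(W*6)/V(67) = -4027/(-3002) + (-22 + 2*(5*6))/34 = -4027*(-1/3002) + (-22 + 2*30)*(1/34) = 4027/3002 + (-22 + 60)*(1/34) = 4027/3002 + 38*(1/34) = 4027/3002 + 19/17 = 125497/51034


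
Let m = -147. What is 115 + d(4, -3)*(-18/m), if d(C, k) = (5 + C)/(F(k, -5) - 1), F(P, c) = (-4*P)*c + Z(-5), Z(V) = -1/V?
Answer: 856385/7448 ≈ 114.98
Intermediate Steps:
F(P, c) = ⅕ - 4*P*c (F(P, c) = (-4*P)*c - 1/(-5) = -4*P*c - 1*(-⅕) = -4*P*c + ⅕ = ⅕ - 4*P*c)
d(C, k) = (5 + C)/(-⅘ + 20*k) (d(C, k) = (5 + C)/((⅕ - 4*k*(-5)) - 1) = (5 + C)/((⅕ + 20*k) - 1) = (5 + C)/(-⅘ + 20*k))
115 + d(4, -3)*(-18/m) = 115 + (5*(5 + 4)/(4*(-1 + 25*(-3))))*(-18/(-147)) = 115 + ((5/4)*9/(-1 - 75))*(-18*(-1/147)) = 115 + ((5/4)*9/(-76))*(6/49) = 115 + ((5/4)*(-1/76)*9)*(6/49) = 115 - 45/304*6/49 = 115 - 135/7448 = 856385/7448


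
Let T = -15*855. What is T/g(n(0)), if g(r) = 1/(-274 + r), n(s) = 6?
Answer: 3437100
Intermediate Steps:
T = -12825
T/g(n(0)) = -12825/(1/(-274 + 6)) = -12825/(1/(-268)) = -12825/(-1/268) = -12825*(-268) = 3437100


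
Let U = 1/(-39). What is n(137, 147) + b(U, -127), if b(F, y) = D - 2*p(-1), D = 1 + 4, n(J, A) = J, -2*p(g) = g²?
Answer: 143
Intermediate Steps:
U = -1/39 ≈ -0.025641
p(g) = -g²/2
D = 5
b(F, y) = 6 (b(F, y) = 5 - (-1)*(-1)² = 5 - (-1) = 5 - 2*(-½) = 5 + 1 = 6)
n(137, 147) + b(U, -127) = 137 + 6 = 143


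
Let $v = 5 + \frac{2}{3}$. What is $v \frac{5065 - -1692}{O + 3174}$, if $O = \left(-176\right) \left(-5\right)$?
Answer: $\frac{114869}{12162} \approx 9.4449$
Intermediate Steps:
$O = 880$
$v = \frac{17}{3}$ ($v = 5 + 2 \cdot \frac{1}{3} = 5 + \frac{2}{3} = \frac{17}{3} \approx 5.6667$)
$v \frac{5065 - -1692}{O + 3174} = \frac{17 \frac{5065 - -1692}{880 + 3174}}{3} = \frac{17 \frac{5065 + 1692}{4054}}{3} = \frac{17 \cdot 6757 \cdot \frac{1}{4054}}{3} = \frac{17}{3} \cdot \frac{6757}{4054} = \frac{114869}{12162}$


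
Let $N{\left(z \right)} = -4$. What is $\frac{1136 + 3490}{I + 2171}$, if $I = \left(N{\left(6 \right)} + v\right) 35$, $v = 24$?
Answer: $\frac{514}{319} \approx 1.6113$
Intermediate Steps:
$I = 700$ ($I = \left(-4 + 24\right) 35 = 20 \cdot 35 = 700$)
$\frac{1136 + 3490}{I + 2171} = \frac{1136 + 3490}{700 + 2171} = \frac{4626}{2871} = 4626 \cdot \frac{1}{2871} = \frac{514}{319}$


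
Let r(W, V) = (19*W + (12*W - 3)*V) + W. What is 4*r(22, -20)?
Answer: -19120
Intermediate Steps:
r(W, V) = 20*W + V*(-3 + 12*W) (r(W, V) = (19*W + (-3 + 12*W)*V) + W = (19*W + V*(-3 + 12*W)) + W = 20*W + V*(-3 + 12*W))
4*r(22, -20) = 4*(-3*(-20) + 20*22 + 12*(-20)*22) = 4*(60 + 440 - 5280) = 4*(-4780) = -19120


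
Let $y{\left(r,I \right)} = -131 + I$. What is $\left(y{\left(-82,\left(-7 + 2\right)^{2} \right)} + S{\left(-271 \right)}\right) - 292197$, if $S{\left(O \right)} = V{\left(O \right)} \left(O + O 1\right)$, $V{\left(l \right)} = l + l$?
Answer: $1461$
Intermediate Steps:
$V{\left(l \right)} = 2 l$
$S{\left(O \right)} = 4 O^{2}$ ($S{\left(O \right)} = 2 O \left(O + O 1\right) = 2 O \left(O + O\right) = 2 O 2 O = 4 O^{2}$)
$\left(y{\left(-82,\left(-7 + 2\right)^{2} \right)} + S{\left(-271 \right)}\right) - 292197 = \left(\left(-131 + \left(-7 + 2\right)^{2}\right) + 4 \left(-271\right)^{2}\right) - 292197 = \left(\left(-131 + \left(-5\right)^{2}\right) + 4 \cdot 73441\right) - 292197 = \left(\left(-131 + 25\right) + 293764\right) - 292197 = \left(-106 + 293764\right) - 292197 = 293658 - 292197 = 1461$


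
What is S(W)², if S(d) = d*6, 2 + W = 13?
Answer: 4356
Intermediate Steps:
W = 11 (W = -2 + 13 = 11)
S(d) = 6*d
S(W)² = (6*11)² = 66² = 4356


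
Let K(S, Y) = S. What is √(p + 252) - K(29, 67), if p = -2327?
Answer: -29 + 5*I*√83 ≈ -29.0 + 45.552*I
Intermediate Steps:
√(p + 252) - K(29, 67) = √(-2327 + 252) - 1*29 = √(-2075) - 29 = 5*I*√83 - 29 = -29 + 5*I*√83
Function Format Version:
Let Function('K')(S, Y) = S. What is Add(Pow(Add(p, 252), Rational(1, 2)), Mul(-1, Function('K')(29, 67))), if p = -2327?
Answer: Add(-29, Mul(5, I, Pow(83, Rational(1, 2)))) ≈ Add(-29.000, Mul(45.552, I))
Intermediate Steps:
Add(Pow(Add(p, 252), Rational(1, 2)), Mul(-1, Function('K')(29, 67))) = Add(Pow(Add(-2327, 252), Rational(1, 2)), Mul(-1, 29)) = Add(Pow(-2075, Rational(1, 2)), -29) = Add(Mul(5, I, Pow(83, Rational(1, 2))), -29) = Add(-29, Mul(5, I, Pow(83, Rational(1, 2))))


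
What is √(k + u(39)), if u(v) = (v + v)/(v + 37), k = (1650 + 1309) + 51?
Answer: √4347922/38 ≈ 54.873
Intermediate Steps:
k = 3010 (k = 2959 + 51 = 3010)
u(v) = 2*v/(37 + v) (u(v) = (2*v)/(37 + v) = 2*v/(37 + v))
√(k + u(39)) = √(3010 + 2*39/(37 + 39)) = √(3010 + 2*39/76) = √(3010 + 2*39*(1/76)) = √(3010 + 39/38) = √(114419/38) = √4347922/38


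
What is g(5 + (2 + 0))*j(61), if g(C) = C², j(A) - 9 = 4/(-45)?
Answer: 19649/45 ≈ 436.64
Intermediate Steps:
j(A) = 401/45 (j(A) = 9 + 4/(-45) = 9 + 4*(-1/45) = 9 - 4/45 = 401/45)
g(5 + (2 + 0))*j(61) = (5 + (2 + 0))²*(401/45) = (5 + 2)²*(401/45) = 7²*(401/45) = 49*(401/45) = 19649/45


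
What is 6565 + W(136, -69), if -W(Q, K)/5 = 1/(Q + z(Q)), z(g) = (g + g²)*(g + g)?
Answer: 6654336519/1013608 ≈ 6565.0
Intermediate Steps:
z(g) = 2*g*(g + g²) (z(g) = (g + g²)*(2*g) = 2*g*(g + g²))
W(Q, K) = -5/(Q + 2*Q²*(1 + Q))
6565 + W(136, -69) = 6565 - 5/(136*(1 + 2*136*(1 + 136))) = 6565 - 5*1/136/(1 + 2*136*137) = 6565 - 5*1/136/(1 + 37264) = 6565 - 5*1/136/37265 = 6565 - 5*1/136*1/37265 = 6565 - 1/1013608 = 6654336519/1013608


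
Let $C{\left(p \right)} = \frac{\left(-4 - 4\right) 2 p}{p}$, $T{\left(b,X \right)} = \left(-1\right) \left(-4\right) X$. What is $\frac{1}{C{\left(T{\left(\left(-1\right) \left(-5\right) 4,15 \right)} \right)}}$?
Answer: $- \frac{1}{16} \approx -0.0625$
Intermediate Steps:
$T{\left(b,X \right)} = 4 X$
$C{\left(p \right)} = -16$ ($C{\left(p \right)} = \frac{\left(-8\right) 2 p}{p} = \frac{\left(-16\right) p}{p} = -16$)
$\frac{1}{C{\left(T{\left(\left(-1\right) \left(-5\right) 4,15 \right)} \right)}} = \frac{1}{-16} = - \frac{1}{16}$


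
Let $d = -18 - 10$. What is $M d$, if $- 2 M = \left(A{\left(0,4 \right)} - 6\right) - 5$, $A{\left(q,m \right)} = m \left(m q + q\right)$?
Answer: $-154$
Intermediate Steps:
$A{\left(q,m \right)} = m \left(q + m q\right)$
$d = -28$ ($d = -18 - 10 = -28$)
$M = \frac{11}{2}$ ($M = - \frac{\left(4 \cdot 0 \left(1 + 4\right) - 6\right) - 5}{2} = - \frac{\left(4 \cdot 0 \cdot 5 - 6\right) - 5}{2} = - \frac{\left(0 - 6\right) - 5}{2} = - \frac{-6 - 5}{2} = \left(- \frac{1}{2}\right) \left(-11\right) = \frac{11}{2} \approx 5.5$)
$M d = \frac{11}{2} \left(-28\right) = -154$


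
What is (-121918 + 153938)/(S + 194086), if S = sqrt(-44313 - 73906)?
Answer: 1242926744/7533898723 - 6404*I*sqrt(118219)/7533898723 ≈ 0.16498 - 0.00029226*I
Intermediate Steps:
S = I*sqrt(118219) (S = sqrt(-118219) = I*sqrt(118219) ≈ 343.83*I)
(-121918 + 153938)/(S + 194086) = (-121918 + 153938)/(I*sqrt(118219) + 194086) = 32020/(194086 + I*sqrt(118219))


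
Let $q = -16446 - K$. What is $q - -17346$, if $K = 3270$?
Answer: $-2370$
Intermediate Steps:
$q = -19716$ ($q = -16446 - 3270 = -19716$)
$q - -17346 = -19716 - -17346 = -19716 + 17346 = -2370$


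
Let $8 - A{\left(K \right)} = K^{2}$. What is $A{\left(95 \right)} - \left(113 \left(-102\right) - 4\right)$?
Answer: $2513$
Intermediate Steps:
$A{\left(K \right)} = 8 - K^{2}$
$A{\left(95 \right)} - \left(113 \left(-102\right) - 4\right) = \left(8 - 95^{2}\right) - \left(113 \left(-102\right) - 4\right) = \left(8 - 9025\right) - \left(-11526 - 4\right) = \left(8 - 9025\right) - -11530 = -9017 + 11530 = 2513$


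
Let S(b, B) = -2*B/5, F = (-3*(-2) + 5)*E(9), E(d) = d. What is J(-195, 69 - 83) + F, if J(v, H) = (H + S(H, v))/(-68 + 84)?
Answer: 103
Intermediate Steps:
F = 99 (F = (-3*(-2) + 5)*9 = (6 + 5)*9 = 11*9 = 99)
S(b, B) = -2*B/5
J(v, H) = -v/40 + H/16 (J(v, H) = (H - 2*v/5)/(-68 + 84) = (H - 2*v/5)/16 = (H - 2*v/5)*(1/16) = -v/40 + H/16)
J(-195, 69 - 83) + F = (-1/40*(-195) + (69 - 83)/16) + 99 = (39/8 + (1/16)*(-14)) + 99 = (39/8 - 7/8) + 99 = 4 + 99 = 103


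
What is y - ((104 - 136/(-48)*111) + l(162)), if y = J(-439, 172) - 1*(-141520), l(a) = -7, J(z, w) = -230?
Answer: 281757/2 ≈ 1.4088e+5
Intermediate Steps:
y = 141290 (y = -230 - 1*(-141520) = -230 + 141520 = 141290)
y - ((104 - 136/(-48)*111) + l(162)) = 141290 - ((104 - 136/(-48)*111) - 7) = 141290 - ((104 - 136*(-1/48)*111) - 7) = 141290 - ((104 + (17/6)*111) - 7) = 141290 - ((104 + 629/2) - 7) = 141290 - (837/2 - 7) = 141290 - 1*823/2 = 141290 - 823/2 = 281757/2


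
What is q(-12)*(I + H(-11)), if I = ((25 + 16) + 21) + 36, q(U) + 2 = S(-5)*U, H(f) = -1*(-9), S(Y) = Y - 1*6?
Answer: 13910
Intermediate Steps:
S(Y) = -6 + Y (S(Y) = Y - 6 = -6 + Y)
H(f) = 9
q(U) = -2 - 11*U (q(U) = -2 + (-6 - 5)*U = -2 - 11*U)
I = 98 (I = (41 + 21) + 36 = 62 + 36 = 98)
q(-12)*(I + H(-11)) = (-2 - 11*(-12))*(98 + 9) = (-2 + 132)*107 = 130*107 = 13910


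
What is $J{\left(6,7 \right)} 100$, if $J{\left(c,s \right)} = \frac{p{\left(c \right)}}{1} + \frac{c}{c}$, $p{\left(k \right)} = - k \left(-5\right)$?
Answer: $3100$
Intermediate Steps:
$p{\left(k \right)} = 5 k$
$J{\left(c,s \right)} = 1 + 5 c$ ($J{\left(c,s \right)} = \frac{5 c}{1} + \frac{c}{c} = 5 c 1 + 1 = 5 c + 1 = 1 + 5 c$)
$J{\left(6,7 \right)} 100 = \left(1 + 5 \cdot 6\right) 100 = \left(1 + 30\right) 100 = 31 \cdot 100 = 3100$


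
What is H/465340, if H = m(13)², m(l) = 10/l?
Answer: 5/3932123 ≈ 1.2716e-6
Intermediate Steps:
H = 100/169 (H = (10/13)² = 100/169 ≈ 0.59172)
H/465340 = (100/169)/465340 = (100/169)*(1/465340) = 5/3932123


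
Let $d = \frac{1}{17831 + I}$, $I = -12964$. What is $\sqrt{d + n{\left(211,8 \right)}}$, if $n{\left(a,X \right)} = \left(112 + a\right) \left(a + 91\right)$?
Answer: $\frac{\sqrt{2310639316061}}{4867} \approx 312.32$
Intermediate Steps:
$n{\left(a,X \right)} = \left(91 + a\right) \left(112 + a\right)$ ($n{\left(a,X \right)} = \left(112 + a\right) \left(91 + a\right) = \left(91 + a\right) \left(112 + a\right)$)
$d = \frac{1}{4867}$ ($d = \frac{1}{17831 - 12964} = \frac{1}{4867} \approx 0.00020547$)
$\sqrt{d + n{\left(211,8 \right)}} = \sqrt{\frac{1}{4867} + \left(10192 + 211^{2} + 203 \cdot 211\right)} = \sqrt{\frac{1}{4867} + \left(10192 + 44521 + 42833\right)} = \sqrt{\frac{1}{4867} + 97546} = \sqrt{\frac{474756383}{4867}} = \frac{\sqrt{2310639316061}}{4867}$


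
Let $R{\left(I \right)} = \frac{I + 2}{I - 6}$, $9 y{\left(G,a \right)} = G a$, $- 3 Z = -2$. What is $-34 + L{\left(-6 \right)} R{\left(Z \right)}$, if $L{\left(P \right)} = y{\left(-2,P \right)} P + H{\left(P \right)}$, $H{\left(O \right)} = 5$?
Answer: $- \frac{65}{2} \approx -32.5$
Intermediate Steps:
$Z = \frac{2}{3}$ ($Z = \left(- \frac{1}{3}\right) \left(-2\right) = \frac{2}{3} \approx 0.66667$)
$y{\left(G,a \right)} = \frac{G a}{9}$
$R{\left(I \right)} = \frac{2 + I}{-6 + I}$
$L{\left(P \right)} = 5 - \frac{2 P^{2}}{9}$ ($L{\left(P \right)} = \frac{1}{9} \left(-2\right) P P + 5 = - \frac{2 P}{9} P + 5 = - \frac{2 P^{2}}{9} + 5 = 5 - \frac{2 P^{2}}{9}$)
$-34 + L{\left(-6 \right)} R{\left(Z \right)} = -34 + \left(5 - \frac{2 \left(-6\right)^{2}}{9}\right) \frac{2 + \frac{2}{3}}{-6 + \frac{2}{3}} = -34 + \left(5 - 8\right) \frac{1}{- \frac{16}{3}} \cdot \frac{8}{3} = -34 + \left(5 - 8\right) \left(\left(- \frac{3}{16}\right) \frac{8}{3}\right) = -34 - - \frac{3}{2} = -34 + \frac{3}{2} = - \frac{65}{2}$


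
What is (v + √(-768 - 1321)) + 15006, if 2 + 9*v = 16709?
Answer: 50587/3 + I*√2089 ≈ 16862.0 + 45.706*I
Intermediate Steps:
v = 5569/3 (v = -2/9 + (⅑)*16709 = -2/9 + 16709/9 = 5569/3 ≈ 1856.3)
(v + √(-768 - 1321)) + 15006 = (5569/3 + √(-768 - 1321)) + 15006 = (5569/3 + √(-2089)) + 15006 = (5569/3 + I*√2089) + 15006 = 50587/3 + I*√2089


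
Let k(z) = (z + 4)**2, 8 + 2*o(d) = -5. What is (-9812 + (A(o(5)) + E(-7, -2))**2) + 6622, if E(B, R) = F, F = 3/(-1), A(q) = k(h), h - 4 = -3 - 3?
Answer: -3189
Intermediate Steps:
o(d) = -13/2 (o(d) = -4 + (1/2)*(-5) = -4 - 5/2 = -13/2)
h = -2 (h = 4 + (-3 - 3) = 4 - 6 = -2)
k(z) = (4 + z)**2
A(q) = 4 (A(q) = (4 - 2)**2 = 2**2 = 4)
F = -3 (F = 3*(-1) = -3)
E(B, R) = -3
(-9812 + (A(o(5)) + E(-7, -2))**2) + 6622 = (-9812 + (4 - 3)**2) + 6622 = (-9812 + 1**2) + 6622 = (-9812 + 1) + 6622 = -9811 + 6622 = -3189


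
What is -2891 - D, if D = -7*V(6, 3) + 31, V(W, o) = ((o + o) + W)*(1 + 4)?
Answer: -2502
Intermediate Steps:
V(W, o) = 5*W + 10*o (V(W, o) = (2*o + W)*5 = (W + 2*o)*5 = 5*W + 10*o)
D = -389 (D = -7*(5*6 + 10*3) + 31 = -7*(30 + 30) + 31 = -7*60 + 31 = -420 + 31 = -389)
-2891 - D = -2891 - 1*(-389) = -2891 + 389 = -2502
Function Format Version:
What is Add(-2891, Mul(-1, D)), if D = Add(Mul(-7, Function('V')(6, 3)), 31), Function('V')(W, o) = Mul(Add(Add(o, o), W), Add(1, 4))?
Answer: -2502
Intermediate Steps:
Function('V')(W, o) = Add(Mul(5, W), Mul(10, o)) (Function('V')(W, o) = Mul(Add(Mul(2, o), W), 5) = Mul(Add(W, Mul(2, o)), 5) = Add(Mul(5, W), Mul(10, o)))
D = -389 (D = Add(Mul(-7, Add(Mul(5, 6), Mul(10, 3))), 31) = Add(Mul(-7, Add(30, 30)), 31) = Add(Mul(-7, 60), 31) = Add(-420, 31) = -389)
Add(-2891, Mul(-1, D)) = Add(-2891, Mul(-1, -389)) = Add(-2891, 389) = -2502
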